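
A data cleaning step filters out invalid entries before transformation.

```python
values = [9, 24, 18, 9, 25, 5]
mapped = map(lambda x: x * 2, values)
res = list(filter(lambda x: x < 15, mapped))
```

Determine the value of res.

Step 1: Map x * 2:
  9 -> 18
  24 -> 48
  18 -> 36
  9 -> 18
  25 -> 50
  5 -> 10
Step 2: Filter for < 15:
  18: removed
  48: removed
  36: removed
  18: removed
  50: removed
  10: kept
Therefore res = [10].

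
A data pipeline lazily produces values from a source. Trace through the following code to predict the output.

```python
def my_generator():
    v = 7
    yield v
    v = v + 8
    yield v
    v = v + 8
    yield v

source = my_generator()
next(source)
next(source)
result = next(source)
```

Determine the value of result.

Step 1: Trace through generator execution:
  Yield 1: v starts at 7, yield 7
  Yield 2: v = 7 + 8 = 15, yield 15
  Yield 3: v = 15 + 8 = 23, yield 23
Step 2: First next() gets 7, second next() gets the second value, third next() yields 23.
Therefore result = 23.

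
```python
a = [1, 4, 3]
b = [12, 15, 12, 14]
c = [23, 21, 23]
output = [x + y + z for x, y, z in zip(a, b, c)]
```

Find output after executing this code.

Step 1: zip three lists (truncates to shortest, len=3):
  1 + 12 + 23 = 36
  4 + 15 + 21 = 40
  3 + 12 + 23 = 38
Therefore output = [36, 40, 38].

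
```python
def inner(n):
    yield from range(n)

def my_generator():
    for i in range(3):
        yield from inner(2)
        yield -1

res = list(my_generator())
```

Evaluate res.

Step 1: For each i in range(3):
  i=0: yield from inner(2) -> [0, 1], then yield -1
  i=1: yield from inner(2) -> [0, 1], then yield -1
  i=2: yield from inner(2) -> [0, 1], then yield -1
Therefore res = [0, 1, -1, 0, 1, -1, 0, 1, -1].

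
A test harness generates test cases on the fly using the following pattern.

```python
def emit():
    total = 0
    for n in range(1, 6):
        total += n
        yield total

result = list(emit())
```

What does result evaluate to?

Step 1: Generator accumulates running sum:
  n=1: total = 1, yield 1
  n=2: total = 3, yield 3
  n=3: total = 6, yield 6
  n=4: total = 10, yield 10
  n=5: total = 15, yield 15
Therefore result = [1, 3, 6, 10, 15].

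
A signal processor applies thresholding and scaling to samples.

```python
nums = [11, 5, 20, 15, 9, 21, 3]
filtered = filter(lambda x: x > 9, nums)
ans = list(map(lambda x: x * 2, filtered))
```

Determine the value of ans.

Step 1: Filter nums for elements > 9:
  11: kept
  5: removed
  20: kept
  15: kept
  9: removed
  21: kept
  3: removed
Step 2: Map x * 2 on filtered [11, 20, 15, 21]:
  11 -> 22
  20 -> 40
  15 -> 30
  21 -> 42
Therefore ans = [22, 40, 30, 42].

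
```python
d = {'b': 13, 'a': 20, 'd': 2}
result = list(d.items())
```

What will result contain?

Step 1: d.items() returns (key, value) pairs in insertion order.
Therefore result = [('b', 13), ('a', 20), ('d', 2)].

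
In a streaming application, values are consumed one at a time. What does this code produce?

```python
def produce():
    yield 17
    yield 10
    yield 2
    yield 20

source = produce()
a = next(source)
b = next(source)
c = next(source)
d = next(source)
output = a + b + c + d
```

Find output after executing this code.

Step 1: Create generator and consume all values:
  a = next(source) = 17
  b = next(source) = 10
  c = next(source) = 2
  d = next(source) = 20
Step 2: output = 17 + 10 + 2 + 20 = 49.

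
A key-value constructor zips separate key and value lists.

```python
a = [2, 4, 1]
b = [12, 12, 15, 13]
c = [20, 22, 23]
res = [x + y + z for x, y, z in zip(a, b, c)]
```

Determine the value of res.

Step 1: zip three lists (truncates to shortest, len=3):
  2 + 12 + 20 = 34
  4 + 12 + 22 = 38
  1 + 15 + 23 = 39
Therefore res = [34, 38, 39].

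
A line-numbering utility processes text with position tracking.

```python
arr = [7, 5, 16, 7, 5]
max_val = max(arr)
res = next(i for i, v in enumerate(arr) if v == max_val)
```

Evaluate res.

Step 1: max([7, 5, 16, 7, 5]) = 16.
Step 2: Find first index where value == 16:
  Index 0: 7 != 16
  Index 1: 5 != 16
  Index 2: 16 == 16, found!
Therefore res = 2.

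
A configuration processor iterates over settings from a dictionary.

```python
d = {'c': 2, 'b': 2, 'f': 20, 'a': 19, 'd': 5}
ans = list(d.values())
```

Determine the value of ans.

Step 1: d.values() returns the dictionary values in insertion order.
Therefore ans = [2, 2, 20, 19, 5].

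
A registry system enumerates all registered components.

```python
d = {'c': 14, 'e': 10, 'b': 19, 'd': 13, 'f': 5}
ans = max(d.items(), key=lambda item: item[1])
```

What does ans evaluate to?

Step 1: Find item with maximum value:
  ('c', 14)
  ('e', 10)
  ('b', 19)
  ('d', 13)
  ('f', 5)
Step 2: Maximum value is 19 at key 'b'.
Therefore ans = ('b', 19).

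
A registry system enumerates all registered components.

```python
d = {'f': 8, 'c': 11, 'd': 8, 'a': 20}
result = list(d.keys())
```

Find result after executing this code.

Step 1: d.keys() returns the dictionary keys in insertion order.
Therefore result = ['f', 'c', 'd', 'a'].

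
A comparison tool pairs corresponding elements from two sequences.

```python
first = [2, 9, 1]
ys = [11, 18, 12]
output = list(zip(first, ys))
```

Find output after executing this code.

Step 1: zip pairs elements at same index:
  Index 0: (2, 11)
  Index 1: (9, 18)
  Index 2: (1, 12)
Therefore output = [(2, 11), (9, 18), (1, 12)].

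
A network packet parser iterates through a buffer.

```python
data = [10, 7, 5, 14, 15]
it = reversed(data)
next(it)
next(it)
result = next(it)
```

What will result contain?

Step 1: reversed([10, 7, 5, 14, 15]) gives iterator: [15, 14, 5, 7, 10].
Step 2: First next() = 15, second next() = 14.
Step 3: Third next() = 5.
Therefore result = 5.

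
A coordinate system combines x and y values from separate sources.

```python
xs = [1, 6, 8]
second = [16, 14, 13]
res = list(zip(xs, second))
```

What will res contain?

Step 1: zip pairs elements at same index:
  Index 0: (1, 16)
  Index 1: (6, 14)
  Index 2: (8, 13)
Therefore res = [(1, 16), (6, 14), (8, 13)].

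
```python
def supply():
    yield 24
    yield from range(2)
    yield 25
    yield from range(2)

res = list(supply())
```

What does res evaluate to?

Step 1: Trace yields in order:
  yield 24
  yield 0
  yield 1
  yield 25
  yield 0
  yield 1
Therefore res = [24, 0, 1, 25, 0, 1].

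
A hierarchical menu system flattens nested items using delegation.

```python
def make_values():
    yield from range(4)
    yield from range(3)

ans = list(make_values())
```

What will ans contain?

Step 1: Trace yields in order:
  yield 0
  yield 1
  yield 2
  yield 3
  yield 0
  yield 1
  yield 2
Therefore ans = [0, 1, 2, 3, 0, 1, 2].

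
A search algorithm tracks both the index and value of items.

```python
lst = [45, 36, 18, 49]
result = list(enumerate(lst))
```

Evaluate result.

Step 1: enumerate pairs each element with its index:
  (0, 45)
  (1, 36)
  (2, 18)
  (3, 49)
Therefore result = [(0, 45), (1, 36), (2, 18), (3, 49)].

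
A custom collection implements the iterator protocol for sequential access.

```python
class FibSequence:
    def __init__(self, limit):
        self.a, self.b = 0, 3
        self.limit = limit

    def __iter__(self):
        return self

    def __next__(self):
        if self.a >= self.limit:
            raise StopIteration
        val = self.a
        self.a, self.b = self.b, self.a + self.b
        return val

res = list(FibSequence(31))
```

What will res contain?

Step 1: Fibonacci-like sequence (a=0, b=3) until >= 31:
  Yield 0, then a,b = 3,3
  Yield 3, then a,b = 3,6
  Yield 3, then a,b = 6,9
  Yield 6, then a,b = 9,15
  Yield 9, then a,b = 15,24
  Yield 15, then a,b = 24,39
  Yield 24, then a,b = 39,63
Step 2: 39 >= 31, stop.
Therefore res = [0, 3, 3, 6, 9, 15, 24].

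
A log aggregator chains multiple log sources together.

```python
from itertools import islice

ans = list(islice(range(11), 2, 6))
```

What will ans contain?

Step 1: islice(range(11), 2, 6) takes elements at indices [2, 6).
Step 2: Elements: [2, 3, 4, 5].
Therefore ans = [2, 3, 4, 5].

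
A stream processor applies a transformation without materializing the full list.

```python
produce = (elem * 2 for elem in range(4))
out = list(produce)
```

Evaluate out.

Step 1: For each elem in range(4), compute elem*2:
  elem=0: 0*2 = 0
  elem=1: 1*2 = 2
  elem=2: 2*2 = 4
  elem=3: 3*2 = 6
Therefore out = [0, 2, 4, 6].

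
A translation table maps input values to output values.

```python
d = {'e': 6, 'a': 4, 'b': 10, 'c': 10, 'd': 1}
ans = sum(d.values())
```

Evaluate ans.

Step 1: d.values() = [6, 4, 10, 10, 1].
Step 2: sum = 31.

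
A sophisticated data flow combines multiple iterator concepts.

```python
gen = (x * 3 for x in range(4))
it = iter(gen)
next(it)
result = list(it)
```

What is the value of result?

Step 1: Generator produces [0, 3, 6, 9].
Step 2: next(it) consumes first element (0).
Step 3: list(it) collects remaining: [3, 6, 9].
Therefore result = [3, 6, 9].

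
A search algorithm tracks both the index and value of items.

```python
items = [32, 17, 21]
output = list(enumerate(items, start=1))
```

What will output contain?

Step 1: enumerate with start=1:
  (1, 32)
  (2, 17)
  (3, 21)
Therefore output = [(1, 32), (2, 17), (3, 21)].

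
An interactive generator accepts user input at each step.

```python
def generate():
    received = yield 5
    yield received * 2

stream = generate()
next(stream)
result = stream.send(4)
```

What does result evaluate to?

Step 1: next(stream) advances to first yield, producing 5.
Step 2: send(4) resumes, received = 4.
Step 3: yield received * 2 = 4 * 2 = 8.
Therefore result = 8.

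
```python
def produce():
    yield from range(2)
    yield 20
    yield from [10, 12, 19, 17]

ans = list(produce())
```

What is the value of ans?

Step 1: Trace yields in order:
  yield 0
  yield 1
  yield 20
  yield 10
  yield 12
  yield 19
  yield 17
Therefore ans = [0, 1, 20, 10, 12, 19, 17].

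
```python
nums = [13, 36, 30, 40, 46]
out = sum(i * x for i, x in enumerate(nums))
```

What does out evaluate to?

Step 1: Compute i * x for each (i, x) in enumerate([13, 36, 30, 40, 46]):
  i=0, x=13: 0*13 = 0
  i=1, x=36: 1*36 = 36
  i=2, x=30: 2*30 = 60
  i=3, x=40: 3*40 = 120
  i=4, x=46: 4*46 = 184
Step 2: sum = 0 + 36 + 60 + 120 + 184 = 400.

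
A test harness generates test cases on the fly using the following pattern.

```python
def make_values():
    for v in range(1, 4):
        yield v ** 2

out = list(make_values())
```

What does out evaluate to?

Step 1: For each v in range(1, 4), yield v**2:
  v=1: yield 1**2 = 1
  v=2: yield 2**2 = 4
  v=3: yield 3**2 = 9
Therefore out = [1, 4, 9].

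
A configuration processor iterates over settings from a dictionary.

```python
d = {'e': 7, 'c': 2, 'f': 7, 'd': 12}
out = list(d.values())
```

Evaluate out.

Step 1: d.values() returns the dictionary values in insertion order.
Therefore out = [7, 2, 7, 12].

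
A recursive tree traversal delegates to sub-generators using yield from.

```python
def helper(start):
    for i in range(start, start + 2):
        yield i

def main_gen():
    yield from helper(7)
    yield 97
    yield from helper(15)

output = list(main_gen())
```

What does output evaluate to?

Step 1: main_gen() delegates to helper(7):
  yield 7
  yield 8
Step 2: yield 97
Step 3: Delegates to helper(15):
  yield 15
  yield 16
Therefore output = [7, 8, 97, 15, 16].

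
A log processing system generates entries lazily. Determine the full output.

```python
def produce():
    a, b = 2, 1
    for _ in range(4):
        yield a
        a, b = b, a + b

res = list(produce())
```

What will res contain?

Step 1: Fibonacci-like sequence starting with a=2, b=1:
  Iteration 1: yield a=2, then a,b = 1,3
  Iteration 2: yield a=1, then a,b = 3,4
  Iteration 3: yield a=3, then a,b = 4,7
  Iteration 4: yield a=4, then a,b = 7,11
Therefore res = [2, 1, 3, 4].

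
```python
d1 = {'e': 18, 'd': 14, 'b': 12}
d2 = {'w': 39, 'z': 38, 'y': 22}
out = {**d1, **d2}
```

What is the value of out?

Step 1: Merge d1 and d2 (d2 values override on key conflicts).
Step 2: d1 has keys ['e', 'd', 'b'], d2 has keys ['w', 'z', 'y'].
Therefore out = {'e': 18, 'd': 14, 'b': 12, 'w': 39, 'z': 38, 'y': 22}.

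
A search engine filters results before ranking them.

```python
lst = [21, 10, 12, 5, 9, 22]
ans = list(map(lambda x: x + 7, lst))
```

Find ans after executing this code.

Step 1: Apply lambda x: x + 7 to each element:
  21 -> 28
  10 -> 17
  12 -> 19
  5 -> 12
  9 -> 16
  22 -> 29
Therefore ans = [28, 17, 19, 12, 16, 29].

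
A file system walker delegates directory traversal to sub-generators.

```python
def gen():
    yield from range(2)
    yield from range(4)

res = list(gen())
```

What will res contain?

Step 1: Trace yields in order:
  yield 0
  yield 1
  yield 0
  yield 1
  yield 2
  yield 3
Therefore res = [0, 1, 0, 1, 2, 3].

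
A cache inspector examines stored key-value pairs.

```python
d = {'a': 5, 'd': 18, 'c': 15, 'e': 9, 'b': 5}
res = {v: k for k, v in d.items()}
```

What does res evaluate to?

Step 1: Invert dict (swap keys and values):
  'a': 5 -> 5: 'a'
  'd': 18 -> 18: 'd'
  'c': 15 -> 15: 'c'
  'e': 9 -> 9: 'e'
  'b': 5 -> 5: 'b'
Therefore res = {5: 'b', 18: 'd', 15: 'c', 9: 'e'}.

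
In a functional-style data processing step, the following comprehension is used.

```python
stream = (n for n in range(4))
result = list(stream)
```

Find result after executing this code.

Step 1: Generator expression iterates range(4): [0, 1, 2, 3].
Step 2: list() collects all values.
Therefore result = [0, 1, 2, 3].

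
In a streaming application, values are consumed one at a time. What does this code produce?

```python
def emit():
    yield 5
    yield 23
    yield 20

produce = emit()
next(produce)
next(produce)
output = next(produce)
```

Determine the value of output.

Step 1: emit() creates a generator.
Step 2: next(produce) yields 5 (consumed and discarded).
Step 3: next(produce) yields 23 (consumed and discarded).
Step 4: next(produce) yields 20, assigned to output.
Therefore output = 20.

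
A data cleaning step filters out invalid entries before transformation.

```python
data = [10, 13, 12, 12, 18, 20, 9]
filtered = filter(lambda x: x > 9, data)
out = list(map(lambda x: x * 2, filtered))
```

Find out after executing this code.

Step 1: Filter data for elements > 9:
  10: kept
  13: kept
  12: kept
  12: kept
  18: kept
  20: kept
  9: removed
Step 2: Map x * 2 on filtered [10, 13, 12, 12, 18, 20]:
  10 -> 20
  13 -> 26
  12 -> 24
  12 -> 24
  18 -> 36
  20 -> 40
Therefore out = [20, 26, 24, 24, 36, 40].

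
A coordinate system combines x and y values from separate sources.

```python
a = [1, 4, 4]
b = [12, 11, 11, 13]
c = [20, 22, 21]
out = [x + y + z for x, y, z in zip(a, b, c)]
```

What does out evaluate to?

Step 1: zip three lists (truncates to shortest, len=3):
  1 + 12 + 20 = 33
  4 + 11 + 22 = 37
  4 + 11 + 21 = 36
Therefore out = [33, 37, 36].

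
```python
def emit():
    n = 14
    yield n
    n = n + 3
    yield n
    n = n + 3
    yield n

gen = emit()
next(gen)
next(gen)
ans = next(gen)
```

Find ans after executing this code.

Step 1: Trace through generator execution:
  Yield 1: n starts at 14, yield 14
  Yield 2: n = 14 + 3 = 17, yield 17
  Yield 3: n = 17 + 3 = 20, yield 20
Step 2: First next() gets 14, second next() gets the second value, third next() yields 20.
Therefore ans = 20.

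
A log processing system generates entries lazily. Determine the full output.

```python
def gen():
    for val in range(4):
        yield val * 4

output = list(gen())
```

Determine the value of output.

Step 1: For each val in range(4), yield val * 4:
  val=0: yield 0 * 4 = 0
  val=1: yield 1 * 4 = 4
  val=2: yield 2 * 4 = 8
  val=3: yield 3 * 4 = 12
Therefore output = [0, 4, 8, 12].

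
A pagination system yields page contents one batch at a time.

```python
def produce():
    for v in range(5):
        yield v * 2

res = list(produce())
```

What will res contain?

Step 1: For each v in range(5), yield v * 2:
  v=0: yield 0 * 2 = 0
  v=1: yield 1 * 2 = 2
  v=2: yield 2 * 2 = 4
  v=3: yield 3 * 2 = 6
  v=4: yield 4 * 2 = 8
Therefore res = [0, 2, 4, 6, 8].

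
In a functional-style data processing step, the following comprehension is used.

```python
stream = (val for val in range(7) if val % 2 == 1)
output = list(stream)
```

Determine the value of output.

Step 1: Filter range(7) keeping only odd values:
  val=0: even, excluded
  val=1: odd, included
  val=2: even, excluded
  val=3: odd, included
  val=4: even, excluded
  val=5: odd, included
  val=6: even, excluded
Therefore output = [1, 3, 5].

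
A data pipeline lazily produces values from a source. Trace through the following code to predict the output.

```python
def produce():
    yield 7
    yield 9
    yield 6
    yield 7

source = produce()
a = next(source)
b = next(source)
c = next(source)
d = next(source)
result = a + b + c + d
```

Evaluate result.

Step 1: Create generator and consume all values:
  a = next(source) = 7
  b = next(source) = 9
  c = next(source) = 6
  d = next(source) = 7
Step 2: result = 7 + 9 + 6 + 7 = 29.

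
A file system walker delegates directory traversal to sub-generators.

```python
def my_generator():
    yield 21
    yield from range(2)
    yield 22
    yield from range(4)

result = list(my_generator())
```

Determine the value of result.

Step 1: Trace yields in order:
  yield 21
  yield 0
  yield 1
  yield 22
  yield 0
  yield 1
  yield 2
  yield 3
Therefore result = [21, 0, 1, 22, 0, 1, 2, 3].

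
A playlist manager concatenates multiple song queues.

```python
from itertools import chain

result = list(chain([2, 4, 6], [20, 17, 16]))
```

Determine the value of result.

Step 1: chain() concatenates iterables: [2, 4, 6] + [20, 17, 16].
Therefore result = [2, 4, 6, 20, 17, 16].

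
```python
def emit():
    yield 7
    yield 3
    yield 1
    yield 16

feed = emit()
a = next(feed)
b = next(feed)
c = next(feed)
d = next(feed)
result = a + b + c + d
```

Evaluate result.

Step 1: Create generator and consume all values:
  a = next(feed) = 7
  b = next(feed) = 3
  c = next(feed) = 1
  d = next(feed) = 16
Step 2: result = 7 + 3 + 1 + 16 = 27.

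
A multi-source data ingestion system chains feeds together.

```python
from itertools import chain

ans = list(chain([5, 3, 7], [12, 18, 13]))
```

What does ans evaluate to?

Step 1: chain() concatenates iterables: [5, 3, 7] + [12, 18, 13].
Therefore ans = [5, 3, 7, 12, 18, 13].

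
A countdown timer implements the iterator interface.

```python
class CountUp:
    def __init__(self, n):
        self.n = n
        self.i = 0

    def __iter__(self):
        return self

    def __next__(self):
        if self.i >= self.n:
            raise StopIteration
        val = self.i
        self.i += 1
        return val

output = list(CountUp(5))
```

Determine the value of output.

Step 1: CountUp(5) creates an iterator counting 0 to 4.
Step 2: list() consumes all values: [0, 1, 2, 3, 4].
Therefore output = [0, 1, 2, 3, 4].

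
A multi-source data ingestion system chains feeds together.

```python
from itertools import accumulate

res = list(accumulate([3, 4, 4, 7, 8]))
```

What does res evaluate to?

Step 1: accumulate computes running sums:
  + 3 = 3
  + 4 = 7
  + 4 = 11
  + 7 = 18
  + 8 = 26
Therefore res = [3, 7, 11, 18, 26].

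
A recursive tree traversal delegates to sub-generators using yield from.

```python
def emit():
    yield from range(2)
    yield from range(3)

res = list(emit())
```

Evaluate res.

Step 1: Trace yields in order:
  yield 0
  yield 1
  yield 0
  yield 1
  yield 2
Therefore res = [0, 1, 0, 1, 2].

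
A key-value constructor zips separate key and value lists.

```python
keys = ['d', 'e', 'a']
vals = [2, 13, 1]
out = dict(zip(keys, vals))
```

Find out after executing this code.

Step 1: zip pairs keys with values:
  'd' -> 2
  'e' -> 13
  'a' -> 1
Therefore out = {'d': 2, 'e': 13, 'a': 1}.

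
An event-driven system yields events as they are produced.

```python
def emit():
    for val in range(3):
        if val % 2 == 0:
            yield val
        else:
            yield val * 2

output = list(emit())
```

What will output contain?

Step 1: For each val in range(3), yield val if even, else val*2:
  val=0 (even): yield 0
  val=1 (odd): yield 1*2 = 2
  val=2 (even): yield 2
Therefore output = [0, 2, 2].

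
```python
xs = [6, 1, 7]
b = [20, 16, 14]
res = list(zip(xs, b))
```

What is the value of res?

Step 1: zip pairs elements at same index:
  Index 0: (6, 20)
  Index 1: (1, 16)
  Index 2: (7, 14)
Therefore res = [(6, 20), (1, 16), (7, 14)].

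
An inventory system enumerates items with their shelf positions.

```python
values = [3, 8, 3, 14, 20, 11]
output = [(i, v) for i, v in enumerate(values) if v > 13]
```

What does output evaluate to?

Step 1: Filter enumerate([3, 8, 3, 14, 20, 11]) keeping v > 13:
  (0, 3): 3 <= 13, excluded
  (1, 8): 8 <= 13, excluded
  (2, 3): 3 <= 13, excluded
  (3, 14): 14 > 13, included
  (4, 20): 20 > 13, included
  (5, 11): 11 <= 13, excluded
Therefore output = [(3, 14), (4, 20)].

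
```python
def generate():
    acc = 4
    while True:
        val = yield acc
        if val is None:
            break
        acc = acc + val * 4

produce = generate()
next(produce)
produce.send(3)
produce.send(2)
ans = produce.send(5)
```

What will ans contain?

Step 1: next() -> yield acc=4.
Step 2: send(3) -> val=3, acc = 4 + 3*4 = 16, yield 16.
Step 3: send(2) -> val=2, acc = 16 + 2*4 = 24, yield 24.
Step 4: send(5) -> val=5, acc = 24 + 5*4 = 44, yield 44.
Therefore ans = 44.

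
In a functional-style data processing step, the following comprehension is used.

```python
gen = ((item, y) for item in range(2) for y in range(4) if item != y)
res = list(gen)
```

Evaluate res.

Step 1: Nested generator over range(2) x range(4) where item != y:
  (0, 0): excluded (item == y)
  (0, 1): included
  (0, 2): included
  (0, 3): included
  (1, 0): included
  (1, 1): excluded (item == y)
  (1, 2): included
  (1, 3): included
Therefore res = [(0, 1), (0, 2), (0, 3), (1, 0), (1, 2), (1, 3)].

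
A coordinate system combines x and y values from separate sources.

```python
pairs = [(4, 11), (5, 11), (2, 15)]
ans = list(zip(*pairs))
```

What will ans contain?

Step 1: zip(*pairs) transposes: unzips [(4, 11), (5, 11), (2, 15)] into separate sequences.
Step 2: First elements: (4, 5, 2), second elements: (11, 11, 15).
Therefore ans = [(4, 5, 2), (11, 11, 15)].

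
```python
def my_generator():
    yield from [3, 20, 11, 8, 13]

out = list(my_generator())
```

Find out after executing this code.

Step 1: yield from delegates to the iterable, yielding each element.
Step 2: Collected values: [3, 20, 11, 8, 13].
Therefore out = [3, 20, 11, 8, 13].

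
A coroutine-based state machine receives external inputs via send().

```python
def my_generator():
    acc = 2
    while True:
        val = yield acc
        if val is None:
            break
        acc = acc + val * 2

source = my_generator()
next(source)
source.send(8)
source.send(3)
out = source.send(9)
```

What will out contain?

Step 1: next() -> yield acc=2.
Step 2: send(8) -> val=8, acc = 2 + 8*2 = 18, yield 18.
Step 3: send(3) -> val=3, acc = 18 + 3*2 = 24, yield 24.
Step 4: send(9) -> val=9, acc = 24 + 9*2 = 42, yield 42.
Therefore out = 42.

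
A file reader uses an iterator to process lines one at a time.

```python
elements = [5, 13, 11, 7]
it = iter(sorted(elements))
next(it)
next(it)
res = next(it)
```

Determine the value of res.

Step 1: sorted([5, 13, 11, 7]) = [5, 7, 11, 13].
Step 2: Create iterator and skip 2 elements.
Step 3: next() returns 11.
Therefore res = 11.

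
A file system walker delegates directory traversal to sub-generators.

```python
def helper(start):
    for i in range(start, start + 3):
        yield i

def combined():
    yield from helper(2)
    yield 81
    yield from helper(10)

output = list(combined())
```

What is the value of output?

Step 1: combined() delegates to helper(2):
  yield 2
  yield 3
  yield 4
Step 2: yield 81
Step 3: Delegates to helper(10):
  yield 10
  yield 11
  yield 12
Therefore output = [2, 3, 4, 81, 10, 11, 12].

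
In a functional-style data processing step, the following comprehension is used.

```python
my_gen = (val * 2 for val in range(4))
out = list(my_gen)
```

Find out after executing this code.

Step 1: For each val in range(4), compute val*2:
  val=0: 0*2 = 0
  val=1: 1*2 = 2
  val=2: 2*2 = 4
  val=3: 3*2 = 6
Therefore out = [0, 2, 4, 6].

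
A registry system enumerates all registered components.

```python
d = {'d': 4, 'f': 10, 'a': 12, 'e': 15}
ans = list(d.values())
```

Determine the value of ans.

Step 1: d.values() returns the dictionary values in insertion order.
Therefore ans = [4, 10, 12, 15].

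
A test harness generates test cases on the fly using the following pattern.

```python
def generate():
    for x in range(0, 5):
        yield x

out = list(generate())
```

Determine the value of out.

Step 1: The generator yields each value from range(0, 5).
Step 2: list() consumes all yields: [0, 1, 2, 3, 4].
Therefore out = [0, 1, 2, 3, 4].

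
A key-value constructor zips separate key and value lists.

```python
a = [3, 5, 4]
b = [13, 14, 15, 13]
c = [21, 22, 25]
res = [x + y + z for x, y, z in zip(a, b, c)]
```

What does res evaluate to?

Step 1: zip three lists (truncates to shortest, len=3):
  3 + 13 + 21 = 37
  5 + 14 + 22 = 41
  4 + 15 + 25 = 44
Therefore res = [37, 41, 44].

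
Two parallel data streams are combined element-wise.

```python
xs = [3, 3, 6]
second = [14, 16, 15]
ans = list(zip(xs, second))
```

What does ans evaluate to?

Step 1: zip pairs elements at same index:
  Index 0: (3, 14)
  Index 1: (3, 16)
  Index 2: (6, 15)
Therefore ans = [(3, 14), (3, 16), (6, 15)].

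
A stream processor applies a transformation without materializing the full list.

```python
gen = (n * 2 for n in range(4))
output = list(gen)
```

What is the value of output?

Step 1: For each n in range(4), compute n*2:
  n=0: 0*2 = 0
  n=1: 1*2 = 2
  n=2: 2*2 = 4
  n=3: 3*2 = 6
Therefore output = [0, 2, 4, 6].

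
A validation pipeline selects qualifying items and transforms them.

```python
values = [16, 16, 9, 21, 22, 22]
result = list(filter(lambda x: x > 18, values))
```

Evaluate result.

Step 1: Filter elements > 18:
  16: removed
  16: removed
  9: removed
  21: kept
  22: kept
  22: kept
Therefore result = [21, 22, 22].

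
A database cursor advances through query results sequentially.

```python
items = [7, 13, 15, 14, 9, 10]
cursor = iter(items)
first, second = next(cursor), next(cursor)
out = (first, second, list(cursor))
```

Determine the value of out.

Step 1: Create iterator over [7, 13, 15, 14, 9, 10].
Step 2: first = 7, second = 13.
Step 3: Remaining elements: [15, 14, 9, 10].
Therefore out = (7, 13, [15, 14, 9, 10]).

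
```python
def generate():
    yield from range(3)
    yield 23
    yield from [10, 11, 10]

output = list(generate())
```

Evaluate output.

Step 1: Trace yields in order:
  yield 0
  yield 1
  yield 2
  yield 23
  yield 10
  yield 11
  yield 10
Therefore output = [0, 1, 2, 23, 10, 11, 10].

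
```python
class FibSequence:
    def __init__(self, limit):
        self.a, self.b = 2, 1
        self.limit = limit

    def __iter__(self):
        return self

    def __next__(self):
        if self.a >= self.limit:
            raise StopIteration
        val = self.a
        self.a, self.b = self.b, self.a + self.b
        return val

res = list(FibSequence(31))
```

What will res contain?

Step 1: Fibonacci-like sequence (a=2, b=1) until >= 31:
  Yield 2, then a,b = 1,3
  Yield 1, then a,b = 3,4
  Yield 3, then a,b = 4,7
  Yield 4, then a,b = 7,11
  Yield 7, then a,b = 11,18
  Yield 11, then a,b = 18,29
  Yield 18, then a,b = 29,47
  Yield 29, then a,b = 47,76
Step 2: 47 >= 31, stop.
Therefore res = [2, 1, 3, 4, 7, 11, 18, 29].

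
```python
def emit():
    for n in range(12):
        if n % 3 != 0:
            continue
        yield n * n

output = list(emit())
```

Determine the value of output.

Step 1: Only yield n**2 when n is divisible by 3:
  n=0: 0 % 3 == 0, yield 0**2 = 0
  n=3: 3 % 3 == 0, yield 3**2 = 9
  n=6: 6 % 3 == 0, yield 6**2 = 36
  n=9: 9 % 3 == 0, yield 9**2 = 81
Therefore output = [0, 9, 36, 81].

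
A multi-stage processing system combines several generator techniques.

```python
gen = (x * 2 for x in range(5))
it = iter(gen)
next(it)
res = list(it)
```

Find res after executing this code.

Step 1: Generator produces [0, 2, 4, 6, 8].
Step 2: next(it) consumes first element (0).
Step 3: list(it) collects remaining: [2, 4, 6, 8].
Therefore res = [2, 4, 6, 8].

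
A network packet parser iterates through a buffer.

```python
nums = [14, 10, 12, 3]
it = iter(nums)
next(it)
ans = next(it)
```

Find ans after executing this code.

Step 1: Create iterator over [14, 10, 12, 3].
Step 2: next() consumes 14.
Step 3: next() returns 10.
Therefore ans = 10.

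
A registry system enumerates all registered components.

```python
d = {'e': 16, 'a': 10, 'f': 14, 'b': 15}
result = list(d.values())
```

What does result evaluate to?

Step 1: d.values() returns the dictionary values in insertion order.
Therefore result = [16, 10, 14, 15].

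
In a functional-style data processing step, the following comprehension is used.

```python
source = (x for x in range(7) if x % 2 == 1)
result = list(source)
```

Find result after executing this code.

Step 1: Filter range(7) keeping only odd values:
  x=0: even, excluded
  x=1: odd, included
  x=2: even, excluded
  x=3: odd, included
  x=4: even, excluded
  x=5: odd, included
  x=6: even, excluded
Therefore result = [1, 3, 5].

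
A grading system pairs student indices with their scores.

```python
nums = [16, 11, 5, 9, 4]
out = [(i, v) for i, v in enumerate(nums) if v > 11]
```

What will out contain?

Step 1: Filter enumerate([16, 11, 5, 9, 4]) keeping v > 11:
  (0, 16): 16 > 11, included
  (1, 11): 11 <= 11, excluded
  (2, 5): 5 <= 11, excluded
  (3, 9): 9 <= 11, excluded
  (4, 4): 4 <= 11, excluded
Therefore out = [(0, 16)].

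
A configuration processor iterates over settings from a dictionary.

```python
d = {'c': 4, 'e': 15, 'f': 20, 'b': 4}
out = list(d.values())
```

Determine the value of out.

Step 1: d.values() returns the dictionary values in insertion order.
Therefore out = [4, 15, 20, 4].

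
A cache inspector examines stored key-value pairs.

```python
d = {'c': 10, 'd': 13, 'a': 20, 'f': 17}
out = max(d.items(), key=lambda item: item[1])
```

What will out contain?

Step 1: Find item with maximum value:
  ('c', 10)
  ('d', 13)
  ('a', 20)
  ('f', 17)
Step 2: Maximum value is 20 at key 'a'.
Therefore out = ('a', 20).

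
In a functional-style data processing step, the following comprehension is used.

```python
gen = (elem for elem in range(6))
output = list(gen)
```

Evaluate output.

Step 1: Generator expression iterates range(6): [0, 1, 2, 3, 4, 5].
Step 2: list() collects all values.
Therefore output = [0, 1, 2, 3, 4, 5].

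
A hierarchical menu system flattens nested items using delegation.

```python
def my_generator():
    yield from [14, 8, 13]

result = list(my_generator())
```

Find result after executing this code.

Step 1: yield from delegates to the iterable, yielding each element.
Step 2: Collected values: [14, 8, 13].
Therefore result = [14, 8, 13].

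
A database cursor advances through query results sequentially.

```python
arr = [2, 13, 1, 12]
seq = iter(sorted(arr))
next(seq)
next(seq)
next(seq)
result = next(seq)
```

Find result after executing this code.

Step 1: sorted([2, 13, 1, 12]) = [1, 2, 12, 13].
Step 2: Create iterator and skip 3 elements.
Step 3: next() returns 13.
Therefore result = 13.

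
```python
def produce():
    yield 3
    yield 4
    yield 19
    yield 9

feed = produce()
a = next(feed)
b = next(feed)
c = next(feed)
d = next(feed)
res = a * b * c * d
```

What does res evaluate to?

Step 1: Create generator and consume all values:
  a = next(feed) = 3
  b = next(feed) = 4
  c = next(feed) = 19
  d = next(feed) = 9
Step 2: res = 3 * 4 * 19 * 9 = 2052.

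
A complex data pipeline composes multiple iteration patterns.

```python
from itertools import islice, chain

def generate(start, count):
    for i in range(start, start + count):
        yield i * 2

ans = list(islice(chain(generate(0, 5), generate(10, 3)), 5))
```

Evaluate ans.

Step 1: generate(0, 5) yields [0, 2, 4, 6, 8].
Step 2: generate(10, 3) yields [20, 22, 24].
Step 3: chain concatenates: [0, 2, 4, 6, 8, 20, 22, 24].
Step 4: islice takes first 5: [0, 2, 4, 6, 8].
Therefore ans = [0, 2, 4, 6, 8].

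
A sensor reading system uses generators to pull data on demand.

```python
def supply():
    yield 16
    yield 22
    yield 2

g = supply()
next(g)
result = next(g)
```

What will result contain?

Step 1: supply() creates a generator.
Step 2: next(g) yields 16 (consumed and discarded).
Step 3: next(g) yields 22, assigned to result.
Therefore result = 22.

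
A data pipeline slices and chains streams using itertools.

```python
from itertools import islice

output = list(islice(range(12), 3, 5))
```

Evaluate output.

Step 1: islice(range(12), 3, 5) takes elements at indices [3, 5).
Step 2: Elements: [3, 4].
Therefore output = [3, 4].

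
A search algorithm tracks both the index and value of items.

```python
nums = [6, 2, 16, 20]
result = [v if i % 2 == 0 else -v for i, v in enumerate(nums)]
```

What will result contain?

Step 1: For each (i, v), keep v if i is even, negate if odd:
  i=0 (even): keep 6
  i=1 (odd): negate to -2
  i=2 (even): keep 16
  i=3 (odd): negate to -20
Therefore result = [6, -2, 16, -20].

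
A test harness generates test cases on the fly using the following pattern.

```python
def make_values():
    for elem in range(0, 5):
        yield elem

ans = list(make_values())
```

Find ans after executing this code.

Step 1: The generator yields each value from range(0, 5).
Step 2: list() consumes all yields: [0, 1, 2, 3, 4].
Therefore ans = [0, 1, 2, 3, 4].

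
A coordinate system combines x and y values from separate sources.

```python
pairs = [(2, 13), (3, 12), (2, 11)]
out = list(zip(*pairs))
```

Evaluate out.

Step 1: zip(*pairs) transposes: unzips [(2, 13), (3, 12), (2, 11)] into separate sequences.
Step 2: First elements: (2, 3, 2), second elements: (13, 12, 11).
Therefore out = [(2, 3, 2), (13, 12, 11)].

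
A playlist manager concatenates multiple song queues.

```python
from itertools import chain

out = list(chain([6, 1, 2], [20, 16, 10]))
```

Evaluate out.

Step 1: chain() concatenates iterables: [6, 1, 2] + [20, 16, 10].
Therefore out = [6, 1, 2, 20, 16, 10].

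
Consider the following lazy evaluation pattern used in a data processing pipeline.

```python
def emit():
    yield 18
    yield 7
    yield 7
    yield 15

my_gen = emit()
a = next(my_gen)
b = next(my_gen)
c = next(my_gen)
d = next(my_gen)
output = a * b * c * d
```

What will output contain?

Step 1: Create generator and consume all values:
  a = next(my_gen) = 18
  b = next(my_gen) = 7
  c = next(my_gen) = 7
  d = next(my_gen) = 15
Step 2: output = 18 * 7 * 7 * 15 = 13230.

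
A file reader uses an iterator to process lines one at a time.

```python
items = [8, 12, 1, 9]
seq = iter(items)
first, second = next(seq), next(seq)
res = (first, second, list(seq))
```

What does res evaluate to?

Step 1: Create iterator over [8, 12, 1, 9].
Step 2: first = 8, second = 12.
Step 3: Remaining elements: [1, 9].
Therefore res = (8, 12, [1, 9]).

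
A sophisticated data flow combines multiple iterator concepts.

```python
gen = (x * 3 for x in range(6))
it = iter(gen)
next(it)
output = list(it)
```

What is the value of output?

Step 1: Generator produces [0, 3, 6, 9, 12, 15].
Step 2: next(it) consumes first element (0).
Step 3: list(it) collects remaining: [3, 6, 9, 12, 15].
Therefore output = [3, 6, 9, 12, 15].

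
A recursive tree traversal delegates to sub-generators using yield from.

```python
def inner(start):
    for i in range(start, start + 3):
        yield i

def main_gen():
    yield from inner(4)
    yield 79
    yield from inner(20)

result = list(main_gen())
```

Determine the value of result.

Step 1: main_gen() delegates to inner(4):
  yield 4
  yield 5
  yield 6
Step 2: yield 79
Step 3: Delegates to inner(20):
  yield 20
  yield 21
  yield 22
Therefore result = [4, 5, 6, 79, 20, 21, 22].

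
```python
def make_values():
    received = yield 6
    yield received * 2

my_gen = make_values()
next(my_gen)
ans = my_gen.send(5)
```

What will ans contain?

Step 1: next(my_gen) advances to first yield, producing 6.
Step 2: send(5) resumes, received = 5.
Step 3: yield received * 2 = 5 * 2 = 10.
Therefore ans = 10.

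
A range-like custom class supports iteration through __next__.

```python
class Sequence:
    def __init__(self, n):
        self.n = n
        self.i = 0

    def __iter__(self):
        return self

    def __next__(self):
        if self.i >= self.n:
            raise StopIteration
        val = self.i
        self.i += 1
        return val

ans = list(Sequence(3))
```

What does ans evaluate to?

Step 1: Sequence(3) creates an iterator counting 0 to 2.
Step 2: list() consumes all values: [0, 1, 2].
Therefore ans = [0, 1, 2].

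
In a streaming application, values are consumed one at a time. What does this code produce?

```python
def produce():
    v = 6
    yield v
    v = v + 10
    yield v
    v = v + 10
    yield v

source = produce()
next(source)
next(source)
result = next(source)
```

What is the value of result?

Step 1: Trace through generator execution:
  Yield 1: v starts at 6, yield 6
  Yield 2: v = 6 + 10 = 16, yield 16
  Yield 3: v = 16 + 10 = 26, yield 26
Step 2: First next() gets 6, second next() gets the second value, third next() yields 26.
Therefore result = 26.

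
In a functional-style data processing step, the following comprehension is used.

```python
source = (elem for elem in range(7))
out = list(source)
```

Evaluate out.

Step 1: Generator expression iterates range(7): [0, 1, 2, 3, 4, 5, 6].
Step 2: list() collects all values.
Therefore out = [0, 1, 2, 3, 4, 5, 6].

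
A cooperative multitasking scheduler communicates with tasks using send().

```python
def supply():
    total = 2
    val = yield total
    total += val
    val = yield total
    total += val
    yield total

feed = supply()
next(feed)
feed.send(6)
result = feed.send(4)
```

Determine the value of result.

Step 1: next() -> yield total=2.
Step 2: send(6) -> val=6, total = 2+6 = 8, yield 8.
Step 3: send(4) -> val=4, total = 8+4 = 12, yield 12.
Therefore result = 12.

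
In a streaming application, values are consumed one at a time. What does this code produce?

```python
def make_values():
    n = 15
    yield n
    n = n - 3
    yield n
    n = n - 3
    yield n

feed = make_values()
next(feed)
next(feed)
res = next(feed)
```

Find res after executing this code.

Step 1: Trace through generator execution:
  Yield 1: n starts at 15, yield 15
  Yield 2: n = 15 - 3 = 12, yield 12
  Yield 3: n = 12 - 3 = 9, yield 9
Step 2: First next() gets 15, second next() gets the second value, third next() yields 9.
Therefore res = 9.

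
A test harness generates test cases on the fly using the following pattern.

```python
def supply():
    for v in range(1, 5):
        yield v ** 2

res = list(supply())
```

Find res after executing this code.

Step 1: For each v in range(1, 5), yield v**2:
  v=1: yield 1**2 = 1
  v=2: yield 2**2 = 4
  v=3: yield 3**2 = 9
  v=4: yield 4**2 = 16
Therefore res = [1, 4, 9, 16].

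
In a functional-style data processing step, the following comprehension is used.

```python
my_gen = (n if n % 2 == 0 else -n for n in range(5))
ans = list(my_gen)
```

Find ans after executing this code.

Step 1: For each n in range(5), yield n if even, else -n:
  n=0: even, yield 0
  n=1: odd, yield -1
  n=2: even, yield 2
  n=3: odd, yield -3
  n=4: even, yield 4
Therefore ans = [0, -1, 2, -3, 4].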